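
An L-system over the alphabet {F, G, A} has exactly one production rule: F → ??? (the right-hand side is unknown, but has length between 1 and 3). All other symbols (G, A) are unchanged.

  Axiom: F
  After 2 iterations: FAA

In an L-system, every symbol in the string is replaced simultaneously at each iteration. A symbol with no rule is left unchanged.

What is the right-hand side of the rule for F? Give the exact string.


Trying F → FA:
  Step 0: F
  Step 1: FA
  Step 2: FAA
Matches the given result.

Answer: FA


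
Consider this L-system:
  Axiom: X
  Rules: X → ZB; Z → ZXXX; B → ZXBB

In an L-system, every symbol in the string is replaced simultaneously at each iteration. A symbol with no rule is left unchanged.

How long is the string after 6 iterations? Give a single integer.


Answer: 832

Derivation:
Step 0: length = 1
Step 1: length = 2
Step 2: length = 8
Step 3: length = 24
Step 4: length = 80
Step 5: length = 256
Step 6: length = 832


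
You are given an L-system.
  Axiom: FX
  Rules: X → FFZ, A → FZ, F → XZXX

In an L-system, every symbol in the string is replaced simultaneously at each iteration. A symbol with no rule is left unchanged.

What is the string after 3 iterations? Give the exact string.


Step 0: FX
Step 1: XZXXFFZ
Step 2: FFZZFFZFFZXZXXXZXXZ
Step 3: XZXXXZXXZZXZXXXZXXZXZXXXZXXZFFZZFFZFFZFFZZFFZFFZZ

Answer: XZXXXZXXZZXZXXXZXXZXZXXXZXXZFFZZFFZFFZFFZZFFZFFZZ


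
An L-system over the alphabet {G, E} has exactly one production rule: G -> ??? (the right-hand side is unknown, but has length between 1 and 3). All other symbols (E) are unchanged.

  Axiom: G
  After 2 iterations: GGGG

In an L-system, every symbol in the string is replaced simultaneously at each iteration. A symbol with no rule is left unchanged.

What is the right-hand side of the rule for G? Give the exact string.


Answer: GG

Derivation:
Trying G -> GG:
  Step 0: G
  Step 1: GG
  Step 2: GGGG
Matches the given result.


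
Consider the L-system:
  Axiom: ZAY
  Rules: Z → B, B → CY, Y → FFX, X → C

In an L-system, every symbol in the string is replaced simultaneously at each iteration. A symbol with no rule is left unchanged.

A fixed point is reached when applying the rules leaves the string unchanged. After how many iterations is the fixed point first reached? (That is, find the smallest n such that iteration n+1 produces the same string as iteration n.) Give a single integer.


Step 0: ZAY
Step 1: BAFFX
Step 2: CYAFFC
Step 3: CFFXAFFC
Step 4: CFFCAFFC
Step 5: CFFCAFFC  (unchanged — fixed point at step 4)

Answer: 4


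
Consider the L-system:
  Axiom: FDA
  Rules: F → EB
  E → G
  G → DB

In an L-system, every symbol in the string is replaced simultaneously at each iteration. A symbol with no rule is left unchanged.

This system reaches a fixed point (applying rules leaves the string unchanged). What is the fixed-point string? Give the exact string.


Step 0: FDA
Step 1: EBDA
Step 2: GBDA
Step 3: DBBDA
Step 4: DBBDA  (unchanged — fixed point at step 3)

Answer: DBBDA


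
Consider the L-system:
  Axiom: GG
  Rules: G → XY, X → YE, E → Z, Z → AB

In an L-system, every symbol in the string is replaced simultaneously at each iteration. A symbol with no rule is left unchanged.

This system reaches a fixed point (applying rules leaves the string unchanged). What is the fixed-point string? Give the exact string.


Answer: YABYYABY

Derivation:
Step 0: GG
Step 1: XYXY
Step 2: YEYYEY
Step 3: YZYYZY
Step 4: YABYYABY
Step 5: YABYYABY  (unchanged — fixed point at step 4)


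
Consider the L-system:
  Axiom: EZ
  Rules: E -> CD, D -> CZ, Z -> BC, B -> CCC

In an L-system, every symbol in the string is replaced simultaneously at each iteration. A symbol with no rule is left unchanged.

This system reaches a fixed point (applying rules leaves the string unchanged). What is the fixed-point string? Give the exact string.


Answer: CCCCCCCCCC

Derivation:
Step 0: EZ
Step 1: CDBC
Step 2: CCZCCCC
Step 3: CCBCCCCC
Step 4: CCCCCCCCCC
Step 5: CCCCCCCCCC  (unchanged — fixed point at step 4)


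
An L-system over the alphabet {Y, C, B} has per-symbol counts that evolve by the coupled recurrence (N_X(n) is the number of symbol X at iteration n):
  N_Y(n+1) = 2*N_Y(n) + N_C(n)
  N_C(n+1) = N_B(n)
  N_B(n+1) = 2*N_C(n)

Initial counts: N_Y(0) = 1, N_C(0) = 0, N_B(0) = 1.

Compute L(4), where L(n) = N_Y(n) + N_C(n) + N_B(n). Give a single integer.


Step 0: N_Y=1, N_C=0, N_B=1, L=2
Step 1: N_Y=2, N_C=1, N_B=0, L=3
Step 2: N_Y=5, N_C=0, N_B=2, L=7
Step 3: N_Y=10, N_C=2, N_B=0, L=12
Step 4: N_Y=22, N_C=0, N_B=4, L=26

Answer: 26


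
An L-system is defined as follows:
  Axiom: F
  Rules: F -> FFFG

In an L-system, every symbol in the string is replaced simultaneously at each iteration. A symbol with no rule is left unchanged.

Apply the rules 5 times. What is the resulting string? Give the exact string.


Step 0: F
Step 1: FFFG
Step 2: FFFGFFFGFFFGG
Step 3: FFFGFFFGFFFGGFFFGFFFGFFFGGFFFGFFFGFFFGGG
Step 4: FFFGFFFGFFFGGFFFGFFFGFFFGGFFFGFFFGFFFGGGFFFGFFFGFFFGGFFFGFFFGFFFGGFFFGFFFGFFFGGGFFFGFFFGFFFGGFFFGFFFGFFFGGFFFGFFFGFFFGGGG
Step 5: FFFGFFFGFFFGGFFFGFFFGFFFGGFFFGFFFGFFFGGGFFFGFFFGFFFGGFFFGFFFGFFFGGFFFGFFFGFFFGGGFFFGFFFGFFFGGFFFGFFFGFFFGGFFFGFFFGFFFGGGGFFFGFFFGFFFGGFFFGFFFGFFFGGFFFGFFFGFFFGGGFFFGFFFGFFFGGFFFGFFFGFFFGGFFFGFFFGFFFGGGFFFGFFFGFFFGGFFFGFFFGFFFGGFFFGFFFGFFFGGGGFFFGFFFGFFFGGFFFGFFFGFFFGGFFFGFFFGFFFGGGFFFGFFFGFFFGGFFFGFFFGFFFGGFFFGFFFGFFFGGGFFFGFFFGFFFGGFFFGFFFGFFFGGFFFGFFFGFFFGGGGG

Answer: FFFGFFFGFFFGGFFFGFFFGFFFGGFFFGFFFGFFFGGGFFFGFFFGFFFGGFFFGFFFGFFFGGFFFGFFFGFFFGGGFFFGFFFGFFFGGFFFGFFFGFFFGGFFFGFFFGFFFGGGGFFFGFFFGFFFGGFFFGFFFGFFFGGFFFGFFFGFFFGGGFFFGFFFGFFFGGFFFGFFFGFFFGGFFFGFFFGFFFGGGFFFGFFFGFFFGGFFFGFFFGFFFGGFFFGFFFGFFFGGGGFFFGFFFGFFFGGFFFGFFFGFFFGGFFFGFFFGFFFGGGFFFGFFFGFFFGGFFFGFFFGFFFGGFFFGFFFGFFFGGGFFFGFFFGFFFGGFFFGFFFGFFFGGFFFGFFFGFFFGGGGG


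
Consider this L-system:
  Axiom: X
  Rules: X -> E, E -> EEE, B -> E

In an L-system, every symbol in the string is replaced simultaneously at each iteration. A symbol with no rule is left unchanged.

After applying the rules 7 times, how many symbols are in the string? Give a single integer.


Answer: 729

Derivation:
Step 0: length = 1
Step 1: length = 1
Step 2: length = 3
Step 3: length = 9
Step 4: length = 27
Step 5: length = 81
Step 6: length = 243
Step 7: length = 729


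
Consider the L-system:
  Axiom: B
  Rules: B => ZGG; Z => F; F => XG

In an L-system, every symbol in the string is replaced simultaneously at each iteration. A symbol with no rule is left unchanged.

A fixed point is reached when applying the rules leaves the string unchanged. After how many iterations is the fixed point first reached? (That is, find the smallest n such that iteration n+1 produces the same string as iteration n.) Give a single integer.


Step 0: B
Step 1: ZGG
Step 2: FGG
Step 3: XGGG
Step 4: XGGG  (unchanged — fixed point at step 3)

Answer: 3


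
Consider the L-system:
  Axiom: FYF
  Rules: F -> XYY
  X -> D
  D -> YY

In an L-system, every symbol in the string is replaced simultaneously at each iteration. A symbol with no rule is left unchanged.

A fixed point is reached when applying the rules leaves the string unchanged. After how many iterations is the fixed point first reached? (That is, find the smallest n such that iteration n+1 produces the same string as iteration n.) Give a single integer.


Step 0: FYF
Step 1: XYYYXYY
Step 2: DYYYDYY
Step 3: YYYYYYYYY
Step 4: YYYYYYYYY  (unchanged — fixed point at step 3)

Answer: 3


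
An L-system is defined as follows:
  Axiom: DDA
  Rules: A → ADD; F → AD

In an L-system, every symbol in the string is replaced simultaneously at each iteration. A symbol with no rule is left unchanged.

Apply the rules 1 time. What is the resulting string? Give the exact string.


Step 0: DDA
Step 1: DDADD

Answer: DDADD


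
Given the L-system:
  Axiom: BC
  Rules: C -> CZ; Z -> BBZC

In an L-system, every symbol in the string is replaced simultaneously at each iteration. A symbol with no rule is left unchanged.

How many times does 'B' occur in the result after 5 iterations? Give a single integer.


Answer: 31

Derivation:
Step 0: BC  (1 'B')
Step 1: BCZ  (1 'B')
Step 2: BCZBBZC  (3 'B')
Step 3: BCZBBZCBBBBZCCZ  (7 'B')
Step 4: BCZBBZCBBBBZCCZBBBBBBZCCZCZBBZC  (15 'B')
Step 5: BCZBBZCBBBBZCCZBBBBBBZCCZCZBBZCBBBBBBBBZCCZCZBBZCCZBBZCBBBBZCCZ  (31 'B')


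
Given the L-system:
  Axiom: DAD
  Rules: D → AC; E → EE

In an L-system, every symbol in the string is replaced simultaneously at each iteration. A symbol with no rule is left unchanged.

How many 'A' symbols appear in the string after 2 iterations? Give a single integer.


Step 0: DAD  (1 'A')
Step 1: ACAAC  (3 'A')
Step 2: ACAAC  (3 'A')

Answer: 3


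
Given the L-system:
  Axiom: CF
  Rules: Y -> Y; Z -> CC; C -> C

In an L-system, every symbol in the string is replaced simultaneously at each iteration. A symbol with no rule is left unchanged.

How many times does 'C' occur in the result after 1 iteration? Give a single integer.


Answer: 1

Derivation:
Step 0: CF  (1 'C')
Step 1: CF  (1 'C')


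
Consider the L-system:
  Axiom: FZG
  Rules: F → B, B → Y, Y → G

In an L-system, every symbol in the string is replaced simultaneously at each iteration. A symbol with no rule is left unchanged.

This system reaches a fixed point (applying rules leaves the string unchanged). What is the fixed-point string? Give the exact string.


Step 0: FZG
Step 1: BZG
Step 2: YZG
Step 3: GZG
Step 4: GZG  (unchanged — fixed point at step 3)

Answer: GZG


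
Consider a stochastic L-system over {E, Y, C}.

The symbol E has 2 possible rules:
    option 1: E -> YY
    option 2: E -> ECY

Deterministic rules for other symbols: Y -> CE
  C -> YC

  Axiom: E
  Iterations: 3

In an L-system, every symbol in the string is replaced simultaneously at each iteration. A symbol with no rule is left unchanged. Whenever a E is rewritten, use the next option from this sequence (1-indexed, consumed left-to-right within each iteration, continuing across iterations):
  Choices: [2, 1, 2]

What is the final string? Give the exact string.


Step 0: E
Step 1: ECY  (used choices [2])
Step 2: YYYCCE  (used choices [1])
Step 3: CECECEYCYCECY  (used choices [2])

Answer: CECECEYCYCECY


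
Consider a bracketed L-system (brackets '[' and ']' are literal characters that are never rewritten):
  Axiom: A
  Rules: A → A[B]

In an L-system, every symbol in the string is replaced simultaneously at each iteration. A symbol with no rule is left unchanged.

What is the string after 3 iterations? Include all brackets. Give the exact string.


Step 0: A
Step 1: A[B]
Step 2: A[B][B]
Step 3: A[B][B][B]

Answer: A[B][B][B]


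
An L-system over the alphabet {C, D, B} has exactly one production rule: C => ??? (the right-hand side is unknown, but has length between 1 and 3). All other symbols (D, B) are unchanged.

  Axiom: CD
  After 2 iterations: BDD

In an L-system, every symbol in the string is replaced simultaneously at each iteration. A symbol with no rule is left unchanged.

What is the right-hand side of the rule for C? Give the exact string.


Trying C => BD:
  Step 0: CD
  Step 1: BDD
  Step 2: BDD
Matches the given result.

Answer: BD


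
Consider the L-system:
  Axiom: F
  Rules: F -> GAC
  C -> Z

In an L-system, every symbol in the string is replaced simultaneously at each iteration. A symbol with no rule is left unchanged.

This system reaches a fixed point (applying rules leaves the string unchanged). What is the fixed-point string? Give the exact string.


Answer: GAZ

Derivation:
Step 0: F
Step 1: GAC
Step 2: GAZ
Step 3: GAZ  (unchanged — fixed point at step 2)


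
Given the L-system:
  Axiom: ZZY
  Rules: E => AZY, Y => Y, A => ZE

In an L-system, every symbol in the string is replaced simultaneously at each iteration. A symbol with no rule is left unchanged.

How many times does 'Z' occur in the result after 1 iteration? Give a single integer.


Answer: 2

Derivation:
Step 0: ZZY  (2 'Z')
Step 1: ZZY  (2 'Z')


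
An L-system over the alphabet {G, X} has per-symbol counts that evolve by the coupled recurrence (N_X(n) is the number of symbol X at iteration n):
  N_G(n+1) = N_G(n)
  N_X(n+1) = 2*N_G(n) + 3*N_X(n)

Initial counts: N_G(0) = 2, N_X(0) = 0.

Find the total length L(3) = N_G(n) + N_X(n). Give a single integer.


Step 0: N_G=2, N_X=0, L=2
Step 1: N_G=2, N_X=4, L=6
Step 2: N_G=2, N_X=16, L=18
Step 3: N_G=2, N_X=52, L=54

Answer: 54


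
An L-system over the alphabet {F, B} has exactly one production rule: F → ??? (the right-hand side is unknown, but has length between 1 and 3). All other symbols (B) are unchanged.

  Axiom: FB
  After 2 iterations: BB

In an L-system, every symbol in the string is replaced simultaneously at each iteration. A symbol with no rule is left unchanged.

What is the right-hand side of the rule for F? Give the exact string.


Answer: B

Derivation:
Trying F → B:
  Step 0: FB
  Step 1: BB
  Step 2: BB
Matches the given result.


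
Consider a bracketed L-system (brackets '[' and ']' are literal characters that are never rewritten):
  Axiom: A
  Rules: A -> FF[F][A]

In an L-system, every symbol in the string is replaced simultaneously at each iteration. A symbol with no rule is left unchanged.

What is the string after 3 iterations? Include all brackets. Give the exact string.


Step 0: A
Step 1: FF[F][A]
Step 2: FF[F][FF[F][A]]
Step 3: FF[F][FF[F][FF[F][A]]]

Answer: FF[F][FF[F][FF[F][A]]]


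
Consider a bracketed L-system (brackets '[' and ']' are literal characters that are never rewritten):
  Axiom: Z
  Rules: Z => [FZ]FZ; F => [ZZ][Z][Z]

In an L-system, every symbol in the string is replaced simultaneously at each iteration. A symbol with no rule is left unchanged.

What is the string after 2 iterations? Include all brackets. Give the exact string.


Step 0: Z
Step 1: [FZ]FZ
Step 2: [[ZZ][Z][Z][FZ]FZ][ZZ][Z][Z][FZ]FZ

Answer: [[ZZ][Z][Z][FZ]FZ][ZZ][Z][Z][FZ]FZ


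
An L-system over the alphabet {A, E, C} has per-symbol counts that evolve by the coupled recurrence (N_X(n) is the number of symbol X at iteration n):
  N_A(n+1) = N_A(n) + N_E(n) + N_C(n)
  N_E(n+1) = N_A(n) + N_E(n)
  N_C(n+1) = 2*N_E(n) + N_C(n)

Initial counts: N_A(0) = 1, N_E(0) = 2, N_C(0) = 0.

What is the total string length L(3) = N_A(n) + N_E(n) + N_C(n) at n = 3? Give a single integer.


Answer: 64

Derivation:
Step 0: N_A=1, N_E=2, N_C=0, L=3
Step 1: N_A=3, N_E=3, N_C=4, L=10
Step 2: N_A=10, N_E=6, N_C=10, L=26
Step 3: N_A=26, N_E=16, N_C=22, L=64


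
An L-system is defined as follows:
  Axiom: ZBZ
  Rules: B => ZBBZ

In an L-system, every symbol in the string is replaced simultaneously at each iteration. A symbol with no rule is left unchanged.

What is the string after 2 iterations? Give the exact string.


Answer: ZZZBBZZBBZZZ

Derivation:
Step 0: ZBZ
Step 1: ZZBBZZ
Step 2: ZZZBBZZBBZZZ


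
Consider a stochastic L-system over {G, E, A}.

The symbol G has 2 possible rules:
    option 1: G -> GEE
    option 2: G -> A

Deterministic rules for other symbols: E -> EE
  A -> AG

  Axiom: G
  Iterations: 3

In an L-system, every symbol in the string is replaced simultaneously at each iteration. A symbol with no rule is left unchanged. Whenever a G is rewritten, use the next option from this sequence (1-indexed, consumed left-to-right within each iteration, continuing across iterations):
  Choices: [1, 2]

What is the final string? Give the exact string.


Step 0: G
Step 1: GEE  (used choices [1])
Step 2: AEEEE  (used choices [2])
Step 3: AGEEEEEEEE  (used choices [])

Answer: AGEEEEEEEE


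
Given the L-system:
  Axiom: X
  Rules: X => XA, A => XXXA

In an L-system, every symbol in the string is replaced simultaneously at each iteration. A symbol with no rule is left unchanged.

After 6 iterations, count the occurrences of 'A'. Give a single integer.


Step 0: X  (0 'A')
Step 1: XA  (1 'A')
Step 2: XAXXXA  (2 'A')
Step 3: XAXXXAXAXAXAXXXA  (6 'A')
Step 4: XAXXXAXAXAXAXXXAXAXXXAXAXXXAXAXXXAXAXAXAXXXA  (16 'A')
Step 5: XAXXXAXAXAXAXXXAXAXXXAXAXXXAXAXXXAXAXAXAXXXAXAXXXAXAXAXAXXXAXAXXXAXAXAXAXXXAXAXXXAXAXAXAXXXAXAXXXAXAXXXAXAXXXAXAXAXAXXXA  (44 'A')
Step 6: XAXXXAXAXAXAXXXAXAXXXAXAXXXAXAXXXAXAXAXAXXXAXAXXXAXAXAXAXXXAXAXXXAXAXAXAXXXAXAXXXAXAXAXAXXXAXAXXXAXAXXXAXAXXXAXAXAXAXXXAXAXXXAXAXAXAXXXAXAXXXAXAXXXAXAXXXAXAXAXAXXXAXAXXXAXAXAXAXXXAXAXXXAXAXXXAXAXXXAXAXAXAXXXAXAXXXAXAXAXAXXXAXAXXXAXAXXXAXAXXXAXAXAXAXXXAXAXXXAXAXAXAXXXAXAXXXAXAXAXAXXXAXAXXXAXAXAXAXXXAXAXXXAXAXXXAXAXXXAXAXAXAXXXA  (120 'A')

Answer: 120


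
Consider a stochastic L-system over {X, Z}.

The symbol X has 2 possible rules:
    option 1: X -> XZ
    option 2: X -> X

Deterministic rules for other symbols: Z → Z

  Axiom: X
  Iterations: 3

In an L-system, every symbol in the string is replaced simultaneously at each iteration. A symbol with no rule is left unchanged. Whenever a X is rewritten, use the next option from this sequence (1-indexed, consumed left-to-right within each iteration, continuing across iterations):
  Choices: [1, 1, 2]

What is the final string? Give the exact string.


Answer: XZZ

Derivation:
Step 0: X
Step 1: XZ  (used choices [1])
Step 2: XZZ  (used choices [1])
Step 3: XZZ  (used choices [2])


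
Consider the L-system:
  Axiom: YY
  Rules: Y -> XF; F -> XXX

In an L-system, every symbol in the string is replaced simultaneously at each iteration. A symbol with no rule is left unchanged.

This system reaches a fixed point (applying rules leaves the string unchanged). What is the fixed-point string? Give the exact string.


Step 0: YY
Step 1: XFXF
Step 2: XXXXXXXX
Step 3: XXXXXXXX  (unchanged — fixed point at step 2)

Answer: XXXXXXXX


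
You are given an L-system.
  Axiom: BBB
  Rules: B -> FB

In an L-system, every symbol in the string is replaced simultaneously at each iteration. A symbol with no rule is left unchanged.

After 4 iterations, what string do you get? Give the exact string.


Answer: FFFFBFFFFBFFFFB

Derivation:
Step 0: BBB
Step 1: FBFBFB
Step 2: FFBFFBFFB
Step 3: FFFBFFFBFFFB
Step 4: FFFFBFFFFBFFFFB


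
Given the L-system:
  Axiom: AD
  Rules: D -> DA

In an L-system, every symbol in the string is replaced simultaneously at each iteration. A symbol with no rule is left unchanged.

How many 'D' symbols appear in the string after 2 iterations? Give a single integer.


Answer: 1

Derivation:
Step 0: AD  (1 'D')
Step 1: ADA  (1 'D')
Step 2: ADAA  (1 'D')


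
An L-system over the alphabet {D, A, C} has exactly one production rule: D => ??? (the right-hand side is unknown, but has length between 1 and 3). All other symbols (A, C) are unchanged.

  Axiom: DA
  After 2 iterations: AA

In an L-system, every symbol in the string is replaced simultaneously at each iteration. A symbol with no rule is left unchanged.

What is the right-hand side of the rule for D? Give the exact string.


Trying D => A:
  Step 0: DA
  Step 1: AA
  Step 2: AA
Matches the given result.

Answer: A


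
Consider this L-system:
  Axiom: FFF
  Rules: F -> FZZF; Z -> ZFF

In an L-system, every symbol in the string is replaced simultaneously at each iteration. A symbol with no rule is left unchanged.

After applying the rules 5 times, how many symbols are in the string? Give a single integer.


Step 0: length = 3
Step 1: length = 12
Step 2: length = 42
Step 3: length = 150
Step 4: length = 534
Step 5: length = 1902

Answer: 1902


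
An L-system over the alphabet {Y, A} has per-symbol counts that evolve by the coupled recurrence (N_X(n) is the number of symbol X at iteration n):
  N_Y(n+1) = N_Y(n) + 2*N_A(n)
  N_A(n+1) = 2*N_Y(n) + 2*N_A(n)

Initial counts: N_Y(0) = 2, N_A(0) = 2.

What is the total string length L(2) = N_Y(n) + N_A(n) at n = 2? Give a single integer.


Answer: 50

Derivation:
Step 0: N_Y=2, N_A=2, L=4
Step 1: N_Y=6, N_A=8, L=14
Step 2: N_Y=22, N_A=28, L=50


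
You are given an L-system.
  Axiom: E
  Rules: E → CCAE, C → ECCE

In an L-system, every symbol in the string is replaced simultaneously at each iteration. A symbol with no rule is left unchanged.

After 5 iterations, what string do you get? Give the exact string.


Step 0: E
Step 1: CCAE
Step 2: ECCEECCEACCAE
Step 3: CCAEECCEECCECCAECCAEECCEECCECCAEAECCEECCEACCAE
Step 4: ECCEECCEACCAECCAEECCEECCECCAECCAEECCEECCECCAEECCEECCEACCAEECCEECCEACCAECCAEECCEECCECCAECCAEECCEECCECCAEECCEECCEACCAEACCAEECCEECCECCAECCAEECCEECCECCAEAECCEECCEACCAE
Step 5: CCAEECCEECCECCAECCAEECCEECCECCAEAECCEECCEACCAEECCEECCEACCAECCAEECCEECCECCAECCAEECCEECCECCAEECCEECCEACCAEECCEECCEACCAECCAEECCEECCECCAECCAEECCEECCECCAEECCEECCEACCAECCAEECCEECCECCAECCAEECCEECCECCAEAECCEECCEACCAECCAEECCEECCECCAECCAEECCEECCECCAEAECCEECCEACCAEECCEECCEACCAECCAEECCEECCECCAECCAEECCEECCECCAEECCEECCEACCAEECCEECCEACCAECCAEECCEECCECCAECCAEECCEECCECCAEECCEECCEACCAECCAEECCEECCECCAECCAEECCEECCECCAEAECCEECCEACCAEAECCEECCEACCAECCAEECCEECCECCAECCAEECCEECCECCAEECCEECCEACCAEECCEECCEACCAECCAEECCEECCECCAECCAEECCEECCECCAEECCEECCEACCAEACCAEECCEECCECCAECCAEECCEECCECCAEAECCEECCEACCAE

Answer: CCAEECCEECCECCAECCAEECCEECCECCAEAECCEECCEACCAEECCEECCEACCAECCAEECCEECCECCAECCAEECCEECCECCAEECCEECCEACCAEECCEECCEACCAECCAEECCEECCECCAECCAEECCEECCECCAEECCEECCEACCAECCAEECCEECCECCAECCAEECCEECCECCAEAECCEECCEACCAECCAEECCEECCECCAECCAEECCEECCECCAEAECCEECCEACCAEECCEECCEACCAECCAEECCEECCECCAECCAEECCEECCECCAEECCEECCEACCAEECCEECCEACCAECCAEECCEECCECCAECCAEECCEECCECCAEECCEECCEACCAECCAEECCEECCECCAECCAEECCEECCECCAEAECCEECCEACCAEAECCEECCEACCAECCAEECCEECCECCAECCAEECCEECCECCAEECCEECCEACCAEECCEECCEACCAECCAEECCEECCECCAECCAEECCEECCECCAEECCEECCEACCAEACCAEECCEECCECCAECCAEECCEECCECCAEAECCEECCEACCAE


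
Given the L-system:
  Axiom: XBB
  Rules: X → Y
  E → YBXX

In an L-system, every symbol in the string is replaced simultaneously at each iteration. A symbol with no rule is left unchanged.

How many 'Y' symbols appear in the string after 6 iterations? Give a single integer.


Step 0: XBB  (0 'Y')
Step 1: YBB  (1 'Y')
Step 2: YBB  (1 'Y')
Step 3: YBB  (1 'Y')
Step 4: YBB  (1 'Y')
Step 5: YBB  (1 'Y')
Step 6: YBB  (1 'Y')

Answer: 1


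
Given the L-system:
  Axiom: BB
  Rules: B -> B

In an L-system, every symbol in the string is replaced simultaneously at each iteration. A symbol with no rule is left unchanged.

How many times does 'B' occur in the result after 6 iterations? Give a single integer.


Answer: 2

Derivation:
Step 0: BB  (2 'B')
Step 1: BB  (2 'B')
Step 2: BB  (2 'B')
Step 3: BB  (2 'B')
Step 4: BB  (2 'B')
Step 5: BB  (2 'B')
Step 6: BB  (2 'B')


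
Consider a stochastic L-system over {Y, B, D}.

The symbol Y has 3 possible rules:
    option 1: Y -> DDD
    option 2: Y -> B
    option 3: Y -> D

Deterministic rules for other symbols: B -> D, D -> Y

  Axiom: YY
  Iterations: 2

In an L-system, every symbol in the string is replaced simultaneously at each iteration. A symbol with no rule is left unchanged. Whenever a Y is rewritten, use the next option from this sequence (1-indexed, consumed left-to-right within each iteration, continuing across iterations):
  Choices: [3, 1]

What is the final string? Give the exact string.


Step 0: YY
Step 1: DDDD  (used choices [3, 1])
Step 2: YYYY  (used choices [])

Answer: YYYY


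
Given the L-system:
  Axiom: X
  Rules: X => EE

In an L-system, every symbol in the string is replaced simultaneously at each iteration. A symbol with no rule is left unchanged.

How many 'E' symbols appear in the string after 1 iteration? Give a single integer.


Step 0: X  (0 'E')
Step 1: EE  (2 'E')

Answer: 2


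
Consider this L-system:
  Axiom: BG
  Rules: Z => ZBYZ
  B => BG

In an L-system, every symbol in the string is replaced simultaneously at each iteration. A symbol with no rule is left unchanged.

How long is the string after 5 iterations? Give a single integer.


Answer: 7

Derivation:
Step 0: length = 2
Step 1: length = 3
Step 2: length = 4
Step 3: length = 5
Step 4: length = 6
Step 5: length = 7


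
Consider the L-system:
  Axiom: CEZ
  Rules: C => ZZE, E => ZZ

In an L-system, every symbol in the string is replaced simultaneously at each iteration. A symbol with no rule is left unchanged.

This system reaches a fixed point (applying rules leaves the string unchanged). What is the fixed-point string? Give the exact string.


Answer: ZZZZZZZ

Derivation:
Step 0: CEZ
Step 1: ZZEZZZ
Step 2: ZZZZZZZ
Step 3: ZZZZZZZ  (unchanged — fixed point at step 2)


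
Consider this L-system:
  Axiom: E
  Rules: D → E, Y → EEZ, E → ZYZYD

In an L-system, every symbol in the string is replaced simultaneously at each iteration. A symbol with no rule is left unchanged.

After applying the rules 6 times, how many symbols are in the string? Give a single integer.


Answer: 249

Derivation:
Step 0: length = 1
Step 1: length = 5
Step 2: length = 9
Step 3: length = 29
Step 4: length = 49
Step 5: length = 149
Step 6: length = 249


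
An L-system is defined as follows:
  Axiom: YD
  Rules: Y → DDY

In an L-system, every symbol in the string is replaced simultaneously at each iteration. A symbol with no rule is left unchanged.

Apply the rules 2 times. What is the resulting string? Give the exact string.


Step 0: YD
Step 1: DDYD
Step 2: DDDDYD

Answer: DDDDYD


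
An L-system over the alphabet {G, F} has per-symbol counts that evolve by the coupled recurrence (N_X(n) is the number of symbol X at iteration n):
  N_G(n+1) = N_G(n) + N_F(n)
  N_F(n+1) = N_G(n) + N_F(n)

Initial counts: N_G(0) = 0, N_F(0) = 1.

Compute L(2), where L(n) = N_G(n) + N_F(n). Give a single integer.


Answer: 4

Derivation:
Step 0: N_G=0, N_F=1, L=1
Step 1: N_G=1, N_F=1, L=2
Step 2: N_G=2, N_F=2, L=4


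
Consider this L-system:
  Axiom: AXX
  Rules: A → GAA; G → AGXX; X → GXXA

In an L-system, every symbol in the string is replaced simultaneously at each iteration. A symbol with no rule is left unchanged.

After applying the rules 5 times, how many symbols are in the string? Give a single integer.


Answer: 1900

Derivation:
Step 0: length = 3
Step 1: length = 11
Step 2: length = 40
Step 3: length = 145
Step 4: length = 525
Step 5: length = 1900


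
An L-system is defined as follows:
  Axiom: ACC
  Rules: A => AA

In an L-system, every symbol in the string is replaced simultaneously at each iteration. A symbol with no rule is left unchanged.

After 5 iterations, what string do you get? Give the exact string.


Answer: AAAAAAAAAAAAAAAAAAAAAAAAAAAAAAAACC

Derivation:
Step 0: ACC
Step 1: AACC
Step 2: AAAACC
Step 3: AAAAAAAACC
Step 4: AAAAAAAAAAAAAAAACC
Step 5: AAAAAAAAAAAAAAAAAAAAAAAAAAAAAAAACC


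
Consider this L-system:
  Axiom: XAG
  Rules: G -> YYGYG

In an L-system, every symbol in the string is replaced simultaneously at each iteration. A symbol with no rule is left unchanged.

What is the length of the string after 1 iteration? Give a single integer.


Answer: 7

Derivation:
Step 0: length = 3
Step 1: length = 7


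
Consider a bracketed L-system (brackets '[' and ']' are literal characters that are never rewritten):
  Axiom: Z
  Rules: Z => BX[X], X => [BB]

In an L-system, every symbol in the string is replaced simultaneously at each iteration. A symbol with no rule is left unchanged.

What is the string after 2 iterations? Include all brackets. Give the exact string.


Step 0: Z
Step 1: BX[X]
Step 2: B[BB][[BB]]

Answer: B[BB][[BB]]


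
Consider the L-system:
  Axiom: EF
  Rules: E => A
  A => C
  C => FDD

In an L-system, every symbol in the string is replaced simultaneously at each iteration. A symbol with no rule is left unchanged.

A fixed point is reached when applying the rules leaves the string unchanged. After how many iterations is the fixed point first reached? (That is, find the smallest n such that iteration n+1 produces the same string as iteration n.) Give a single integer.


Answer: 3

Derivation:
Step 0: EF
Step 1: AF
Step 2: CF
Step 3: FDDF
Step 4: FDDF  (unchanged — fixed point at step 3)


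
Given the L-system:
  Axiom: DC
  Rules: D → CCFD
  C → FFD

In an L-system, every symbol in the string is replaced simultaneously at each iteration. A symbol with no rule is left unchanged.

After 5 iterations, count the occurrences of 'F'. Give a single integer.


Step 0: DC  (0 'F')
Step 1: CCFDFFD  (3 'F')
Step 2: FFDFFDFCCFDFFCCFD  (9 'F')
Step 3: FFCCFDFFCCFDFFFDFFDFCCFDFFFFDFFDFCCFD  (21 'F')
Step 4: FFFFDFFDFCCFDFFFFDFFDFCCFDFFFCCFDFFCCFDFFFDFFDFCCFDFFFFCCFDFFCCFDFFFDFFDFCCFD  (45 'F')
Step 5: FFFFCCFDFFCCFDFFFDFFDFCCFDFFFFCCFDFFCCFDFFFDFFDFCCFDFFFFFDFFDFCCFDFFFFDFFDFCCFDFFFCCFDFFCCFDFFFDFFDFCCFDFFFFFFDFFDFCCFDFFFFDFFDFCCFDFFFCCFDFFCCFDFFFDFFDFCCFD  (93 'F')

Answer: 93


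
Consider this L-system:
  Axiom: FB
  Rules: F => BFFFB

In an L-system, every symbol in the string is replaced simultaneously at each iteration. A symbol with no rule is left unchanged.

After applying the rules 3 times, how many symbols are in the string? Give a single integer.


Answer: 54

Derivation:
Step 0: length = 2
Step 1: length = 6
Step 2: length = 18
Step 3: length = 54


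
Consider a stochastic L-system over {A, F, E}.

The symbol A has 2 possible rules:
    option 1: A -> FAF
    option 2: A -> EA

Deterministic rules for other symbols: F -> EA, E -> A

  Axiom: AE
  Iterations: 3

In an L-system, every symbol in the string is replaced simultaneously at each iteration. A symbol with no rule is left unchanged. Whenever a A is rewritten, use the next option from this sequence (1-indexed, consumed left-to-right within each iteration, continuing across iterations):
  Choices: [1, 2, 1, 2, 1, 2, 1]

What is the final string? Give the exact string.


Answer: AEAAFAFAEAEAFAFEA

Derivation:
Step 0: AE
Step 1: FAFA  (used choices [1])
Step 2: EAEAEAFAF  (used choices [2, 1])
Step 3: AEAAFAFAEAEAFAFEA  (used choices [2, 1, 2, 1])


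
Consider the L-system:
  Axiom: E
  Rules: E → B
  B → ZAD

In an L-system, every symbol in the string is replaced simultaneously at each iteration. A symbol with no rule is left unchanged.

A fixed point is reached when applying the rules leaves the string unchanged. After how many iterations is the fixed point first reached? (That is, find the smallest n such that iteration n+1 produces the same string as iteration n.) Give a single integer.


Step 0: E
Step 1: B
Step 2: ZAD
Step 3: ZAD  (unchanged — fixed point at step 2)

Answer: 2


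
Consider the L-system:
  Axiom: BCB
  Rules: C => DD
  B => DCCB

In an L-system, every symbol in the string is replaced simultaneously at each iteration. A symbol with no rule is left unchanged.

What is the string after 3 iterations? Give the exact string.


Answer: DDDDDDDDDDDCCBDDDDDDDDDDDDDCCB

Derivation:
Step 0: BCB
Step 1: DCCBDDDCCB
Step 2: DDDDDDCCBDDDDDDDDCCB
Step 3: DDDDDDDDDDDCCBDDDDDDDDDDDDDCCB


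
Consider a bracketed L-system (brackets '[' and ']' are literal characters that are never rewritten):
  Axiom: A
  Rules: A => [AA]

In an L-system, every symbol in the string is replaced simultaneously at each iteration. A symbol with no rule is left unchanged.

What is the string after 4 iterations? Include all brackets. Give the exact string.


Step 0: A
Step 1: [AA]
Step 2: [[AA][AA]]
Step 3: [[[AA][AA]][[AA][AA]]]
Step 4: [[[[AA][AA]][[AA][AA]]][[[AA][AA]][[AA][AA]]]]

Answer: [[[[AA][AA]][[AA][AA]]][[[AA][AA]][[AA][AA]]]]


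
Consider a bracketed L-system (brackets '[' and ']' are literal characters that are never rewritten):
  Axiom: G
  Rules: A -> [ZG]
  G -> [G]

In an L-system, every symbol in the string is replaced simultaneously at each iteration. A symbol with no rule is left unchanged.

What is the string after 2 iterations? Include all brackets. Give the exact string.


Answer: [[G]]

Derivation:
Step 0: G
Step 1: [G]
Step 2: [[G]]


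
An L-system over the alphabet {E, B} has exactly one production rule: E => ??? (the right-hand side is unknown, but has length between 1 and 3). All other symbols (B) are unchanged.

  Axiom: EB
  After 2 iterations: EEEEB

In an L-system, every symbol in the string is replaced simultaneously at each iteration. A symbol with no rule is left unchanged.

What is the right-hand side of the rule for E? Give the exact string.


Trying E => EE:
  Step 0: EB
  Step 1: EEB
  Step 2: EEEEB
Matches the given result.

Answer: EE


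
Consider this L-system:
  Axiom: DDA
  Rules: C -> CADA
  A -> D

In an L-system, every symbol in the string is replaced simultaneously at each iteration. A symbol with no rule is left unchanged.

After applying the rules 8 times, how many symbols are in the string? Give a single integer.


Step 0: length = 3
Step 1: length = 3
Step 2: length = 3
Step 3: length = 3
Step 4: length = 3
Step 5: length = 3
Step 6: length = 3
Step 7: length = 3
Step 8: length = 3

Answer: 3


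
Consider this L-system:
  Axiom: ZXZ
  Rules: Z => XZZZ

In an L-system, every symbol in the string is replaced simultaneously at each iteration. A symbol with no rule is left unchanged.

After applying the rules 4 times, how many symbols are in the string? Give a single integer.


Answer: 243

Derivation:
Step 0: length = 3
Step 1: length = 9
Step 2: length = 27
Step 3: length = 81
Step 4: length = 243


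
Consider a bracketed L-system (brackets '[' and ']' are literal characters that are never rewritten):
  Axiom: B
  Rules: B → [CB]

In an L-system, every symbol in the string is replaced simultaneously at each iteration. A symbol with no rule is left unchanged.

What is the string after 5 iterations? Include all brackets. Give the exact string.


Step 0: B
Step 1: [CB]
Step 2: [C[CB]]
Step 3: [C[C[CB]]]
Step 4: [C[C[C[CB]]]]
Step 5: [C[C[C[C[CB]]]]]

Answer: [C[C[C[C[CB]]]]]


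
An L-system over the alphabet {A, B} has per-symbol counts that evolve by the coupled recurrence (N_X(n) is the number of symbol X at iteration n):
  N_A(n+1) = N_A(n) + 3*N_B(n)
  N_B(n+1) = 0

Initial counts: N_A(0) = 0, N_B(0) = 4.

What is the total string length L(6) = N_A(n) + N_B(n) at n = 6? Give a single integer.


Answer: 12

Derivation:
Step 0: N_A=0, N_B=4, L=4
Step 1: N_A=12, N_B=0, L=12
Step 2: N_A=12, N_B=0, L=12
Step 3: N_A=12, N_B=0, L=12
Step 4: N_A=12, N_B=0, L=12
Step 5: N_A=12, N_B=0, L=12
Step 6: N_A=12, N_B=0, L=12


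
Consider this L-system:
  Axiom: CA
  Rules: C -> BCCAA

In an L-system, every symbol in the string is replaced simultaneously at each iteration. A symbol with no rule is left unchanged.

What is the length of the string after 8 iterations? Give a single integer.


Answer: 1022

Derivation:
Step 0: length = 2
Step 1: length = 6
Step 2: length = 14
Step 3: length = 30
Step 4: length = 62
Step 5: length = 126
Step 6: length = 254
Step 7: length = 510
Step 8: length = 1022


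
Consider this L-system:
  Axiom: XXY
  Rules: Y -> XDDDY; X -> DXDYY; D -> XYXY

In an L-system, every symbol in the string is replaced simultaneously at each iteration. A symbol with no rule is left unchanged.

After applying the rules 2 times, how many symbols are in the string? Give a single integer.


Step 0: length = 3
Step 1: length = 15
Step 2: length = 68

Answer: 68


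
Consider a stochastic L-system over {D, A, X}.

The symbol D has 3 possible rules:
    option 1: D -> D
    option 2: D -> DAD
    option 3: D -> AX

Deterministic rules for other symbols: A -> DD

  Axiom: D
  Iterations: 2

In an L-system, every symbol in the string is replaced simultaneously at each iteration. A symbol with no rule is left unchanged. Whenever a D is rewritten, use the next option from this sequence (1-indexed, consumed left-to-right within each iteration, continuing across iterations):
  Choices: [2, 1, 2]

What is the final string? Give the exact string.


Answer: DDDDAD

Derivation:
Step 0: D
Step 1: DAD  (used choices [2])
Step 2: DDDDAD  (used choices [1, 2])


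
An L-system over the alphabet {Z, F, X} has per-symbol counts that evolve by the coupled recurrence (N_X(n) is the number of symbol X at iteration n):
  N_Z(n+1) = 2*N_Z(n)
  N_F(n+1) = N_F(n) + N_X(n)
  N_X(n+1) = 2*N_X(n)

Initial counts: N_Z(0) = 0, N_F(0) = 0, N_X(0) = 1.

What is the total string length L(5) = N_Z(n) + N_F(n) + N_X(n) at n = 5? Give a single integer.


Step 0: N_Z=0, N_F=0, N_X=1, L=1
Step 1: N_Z=0, N_F=1, N_X=2, L=3
Step 2: N_Z=0, N_F=3, N_X=4, L=7
Step 3: N_Z=0, N_F=7, N_X=8, L=15
Step 4: N_Z=0, N_F=15, N_X=16, L=31
Step 5: N_Z=0, N_F=31, N_X=32, L=63

Answer: 63


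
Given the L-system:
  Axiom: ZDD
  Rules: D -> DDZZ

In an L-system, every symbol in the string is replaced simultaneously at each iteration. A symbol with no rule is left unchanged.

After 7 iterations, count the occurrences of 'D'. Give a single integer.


Answer: 256

Derivation:
Step 0: length=3, 'D' count=2
Step 1: length=9, 'D' count=4
Step 2: length=21, 'D' count=8
Step 3: length=45, 'D' count=16
Step 4: length=93, 'D' count=32
Step 5: length=189, 'D' count=64
Step 6: length=381, 'D' count=128
Step 7: length=765, 'D' count=256
Final string: ZDDZZDDZZZZDDZZDDZZZZZZDDZZDDZZZZDDZZDDZZZZZZZZDDZZDDZZZZDDZZDDZZZZZZDDZZDDZZZZDDZZDDZZZZZZZZZZDDZZDDZZZZDDZZDDZZZZZZDDZZDDZZZZDDZZDDZZZZZZZZDDZZDDZZZZDDZZDDZZZZZZDDZZDDZZZZDDZZDDZZZZZZZZZZZZDDZZDDZZZZDDZZDDZZZZZZDDZZDDZZZZDDZZDDZZZZZZZZDDZZDDZZZZDDZZDDZZZZZZDDZZDDZZZZDDZZDDZZZZZZZZZZDDZZDDZZZZDDZZDDZZZZZZDDZZDDZZZZDDZZDDZZZZZZZZDDZZDDZZZZDDZZDDZZZZZZDDZZDDZZZZDDZZDDZZZZZZZZZZZZZZDDZZDDZZZZDDZZDDZZZZZZDDZZDDZZZZDDZZDDZZZZZZZZDDZZDDZZZZDDZZDDZZZZZZDDZZDDZZZZDDZZDDZZZZZZZZZZDDZZDDZZZZDDZZDDZZZZZZDDZZDDZZZZDDZZDDZZZZZZZZDDZZDDZZZZDDZZDDZZZZZZDDZZDDZZZZDDZZDDZZZZZZZZZZZZDDZZDDZZZZDDZZDDZZZZZZDDZZDDZZZZDDZZDDZZZZZZZZDDZZDDZZZZDDZZDDZZZZZZDDZZDDZZZZDDZZDDZZZZZZZZZZDDZZDDZZZZDDZZDDZZZZZZDDZZDDZZZZDDZZDDZZZZZZZZDDZZDDZZZZDDZZDDZZZZZZDDZZDDZZZZDDZZDDZZZZZZZZZZZZZZ


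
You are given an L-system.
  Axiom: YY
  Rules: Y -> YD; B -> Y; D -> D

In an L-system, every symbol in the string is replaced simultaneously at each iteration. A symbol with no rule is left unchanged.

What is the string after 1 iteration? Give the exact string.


Step 0: YY
Step 1: YDYD

Answer: YDYD


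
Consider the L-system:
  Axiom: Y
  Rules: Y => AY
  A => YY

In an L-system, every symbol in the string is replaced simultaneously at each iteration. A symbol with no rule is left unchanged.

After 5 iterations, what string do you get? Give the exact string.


Step 0: Y
Step 1: AY
Step 2: YYAY
Step 3: AYAYYYAY
Step 4: YYAYYYAYAYAYYYAY
Step 5: AYAYYYAYAYAYYYAYYYAYYYAYAYAYYYAY

Answer: AYAYYYAYAYAYYYAYYYAYYYAYAYAYYYAY


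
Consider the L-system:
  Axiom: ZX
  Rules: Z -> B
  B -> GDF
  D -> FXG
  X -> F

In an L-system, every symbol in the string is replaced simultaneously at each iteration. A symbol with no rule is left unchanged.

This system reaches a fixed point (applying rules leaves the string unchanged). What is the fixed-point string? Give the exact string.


Answer: GFFGFF

Derivation:
Step 0: ZX
Step 1: BF
Step 2: GDFF
Step 3: GFXGFF
Step 4: GFFGFF
Step 5: GFFGFF  (unchanged — fixed point at step 4)


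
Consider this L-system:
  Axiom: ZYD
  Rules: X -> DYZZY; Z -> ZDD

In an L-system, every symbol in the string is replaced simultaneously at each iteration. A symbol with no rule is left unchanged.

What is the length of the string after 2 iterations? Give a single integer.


Step 0: length = 3
Step 1: length = 5
Step 2: length = 7

Answer: 7


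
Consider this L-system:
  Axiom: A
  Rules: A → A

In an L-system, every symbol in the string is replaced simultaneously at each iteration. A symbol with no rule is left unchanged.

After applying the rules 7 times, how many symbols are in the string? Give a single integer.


Step 0: length = 1
Step 1: length = 1
Step 2: length = 1
Step 3: length = 1
Step 4: length = 1
Step 5: length = 1
Step 6: length = 1
Step 7: length = 1

Answer: 1


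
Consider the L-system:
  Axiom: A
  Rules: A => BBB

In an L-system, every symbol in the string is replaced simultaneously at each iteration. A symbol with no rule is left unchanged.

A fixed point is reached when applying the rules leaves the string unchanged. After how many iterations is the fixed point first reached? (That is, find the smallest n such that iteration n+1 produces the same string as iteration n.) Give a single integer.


Answer: 1

Derivation:
Step 0: A
Step 1: BBB
Step 2: BBB  (unchanged — fixed point at step 1)
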